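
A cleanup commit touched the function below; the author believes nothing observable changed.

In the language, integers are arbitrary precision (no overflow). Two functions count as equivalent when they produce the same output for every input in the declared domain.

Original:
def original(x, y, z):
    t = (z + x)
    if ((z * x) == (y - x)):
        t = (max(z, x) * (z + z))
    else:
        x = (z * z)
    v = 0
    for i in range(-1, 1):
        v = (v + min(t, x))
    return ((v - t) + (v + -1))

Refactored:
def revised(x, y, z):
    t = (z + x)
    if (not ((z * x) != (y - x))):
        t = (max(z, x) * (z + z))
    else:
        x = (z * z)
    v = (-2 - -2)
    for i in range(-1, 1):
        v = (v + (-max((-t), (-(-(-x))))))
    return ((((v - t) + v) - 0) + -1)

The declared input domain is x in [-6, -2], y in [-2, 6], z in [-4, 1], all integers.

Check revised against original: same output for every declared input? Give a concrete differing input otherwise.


Side by side, the visible changes include: constant usage differs; and arithmetic usage differs; and boolean connective usage differs; and min/max/abs usage differs; and comparison usage differs.
As a probe, take x=-6, y=0, z=-3: original runs t = -9; ((z * x) == (y - x)) -> false; x = 9; v = 0; [i=-1]; v = -9; [i=0]; v = -18; return -28; revised runs t = -9; (not ((z * x) != (y - x))) -> false; x = 9; v = 0; [i=-1]; v = -9; [i=0]; v = -18; return -28; both end at -28.
Across all 270 domain points the two functions coincide.
verdict: equivalent


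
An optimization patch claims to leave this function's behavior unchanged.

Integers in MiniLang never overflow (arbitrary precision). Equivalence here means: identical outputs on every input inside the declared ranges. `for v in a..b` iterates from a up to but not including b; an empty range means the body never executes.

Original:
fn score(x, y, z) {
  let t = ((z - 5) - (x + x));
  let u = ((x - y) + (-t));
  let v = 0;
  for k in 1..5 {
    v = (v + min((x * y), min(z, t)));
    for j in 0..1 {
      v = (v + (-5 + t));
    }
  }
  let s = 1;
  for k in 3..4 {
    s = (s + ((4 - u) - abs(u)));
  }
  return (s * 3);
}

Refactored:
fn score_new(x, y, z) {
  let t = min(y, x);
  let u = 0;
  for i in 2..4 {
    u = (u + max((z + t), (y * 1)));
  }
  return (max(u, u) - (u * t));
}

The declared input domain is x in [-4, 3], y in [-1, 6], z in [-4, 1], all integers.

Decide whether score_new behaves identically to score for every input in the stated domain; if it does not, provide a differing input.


Input x=-4, y=-1, z=-4: 15 from score versus -10 from score_new.
verdict: not equivalent; witness: x=-4, y=-1, z=-4


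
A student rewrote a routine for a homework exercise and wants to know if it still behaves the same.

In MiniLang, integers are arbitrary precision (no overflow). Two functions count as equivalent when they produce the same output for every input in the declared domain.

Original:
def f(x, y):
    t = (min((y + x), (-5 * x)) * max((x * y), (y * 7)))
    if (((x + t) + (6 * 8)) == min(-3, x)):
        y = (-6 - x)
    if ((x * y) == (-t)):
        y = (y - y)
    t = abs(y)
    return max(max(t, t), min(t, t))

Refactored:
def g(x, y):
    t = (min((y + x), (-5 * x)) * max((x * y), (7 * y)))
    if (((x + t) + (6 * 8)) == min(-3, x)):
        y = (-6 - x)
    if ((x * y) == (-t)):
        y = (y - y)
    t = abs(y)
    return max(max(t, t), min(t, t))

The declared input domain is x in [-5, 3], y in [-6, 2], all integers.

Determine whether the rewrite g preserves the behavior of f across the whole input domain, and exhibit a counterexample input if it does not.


Reading the diff, among the changes: same computation, different form.
As a probe, take x=-4, y=0: f runs t becomes 0; next (((x + t) + (6 * 8)) == min(-3, x)) evaluates to false; next ((x * y) == (-t)) evaluates to true; next y becomes 0; next t becomes 0; next final value 0; g runs t becomes 0; next (((x + t) + (6 * 8)) == min(-3, x)) evaluates to false; next ((x * y) == (-t)) evaluates to true; next y becomes 0; next t becomes 0; next final value 0; both end at 0.
Across all 81 domain points the two functions coincide.
verdict: equivalent


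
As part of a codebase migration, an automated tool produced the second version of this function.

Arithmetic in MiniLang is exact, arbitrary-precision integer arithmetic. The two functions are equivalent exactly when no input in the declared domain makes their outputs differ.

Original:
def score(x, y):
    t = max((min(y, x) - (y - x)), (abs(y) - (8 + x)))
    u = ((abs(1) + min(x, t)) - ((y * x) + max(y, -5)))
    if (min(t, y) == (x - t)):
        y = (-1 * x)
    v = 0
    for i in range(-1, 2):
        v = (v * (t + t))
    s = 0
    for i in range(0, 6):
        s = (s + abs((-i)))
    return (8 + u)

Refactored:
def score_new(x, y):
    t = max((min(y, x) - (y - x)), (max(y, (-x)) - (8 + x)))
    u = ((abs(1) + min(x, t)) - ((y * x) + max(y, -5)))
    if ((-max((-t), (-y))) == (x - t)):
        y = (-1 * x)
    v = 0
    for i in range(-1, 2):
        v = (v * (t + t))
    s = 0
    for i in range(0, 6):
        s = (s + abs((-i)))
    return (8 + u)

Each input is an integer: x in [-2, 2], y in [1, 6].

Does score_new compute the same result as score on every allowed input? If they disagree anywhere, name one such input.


There is a counterexample at x=-2, y=1: 5 on one side, 6 on the other.
score: t := -5 | u := -3 | (min(t, y) == (x - t)): false | v := 0 | iter i=-1: | v := 0 | iter i=0: | v := 0 | iter i=1: | v := 0 | s := 0 | iter i=0: | s := 0 | iter i=1: | s := 1 | iter i=2: | s := 3 | iter i=3: | s := 6 | iter i=4: | s := 10 | iter i=5: | s := 15 | result 5
score_new: t := -4 | u := -2 | ((-max((-t), (-y))) == (x - t)): false | v := 0 | iter i=-1: | v := 0 | iter i=0: | v := 0 | iter i=1: | v := 0 | s := 0 | iter i=0: | s := 0 | iter i=1: | s := 1 | iter i=2: | s := 3 | iter i=3: | s := 6 | iter i=4: | s := 10 | iter i=5: | s := 15 | result 6
verdict: not equivalent; witness: x=-2, y=1


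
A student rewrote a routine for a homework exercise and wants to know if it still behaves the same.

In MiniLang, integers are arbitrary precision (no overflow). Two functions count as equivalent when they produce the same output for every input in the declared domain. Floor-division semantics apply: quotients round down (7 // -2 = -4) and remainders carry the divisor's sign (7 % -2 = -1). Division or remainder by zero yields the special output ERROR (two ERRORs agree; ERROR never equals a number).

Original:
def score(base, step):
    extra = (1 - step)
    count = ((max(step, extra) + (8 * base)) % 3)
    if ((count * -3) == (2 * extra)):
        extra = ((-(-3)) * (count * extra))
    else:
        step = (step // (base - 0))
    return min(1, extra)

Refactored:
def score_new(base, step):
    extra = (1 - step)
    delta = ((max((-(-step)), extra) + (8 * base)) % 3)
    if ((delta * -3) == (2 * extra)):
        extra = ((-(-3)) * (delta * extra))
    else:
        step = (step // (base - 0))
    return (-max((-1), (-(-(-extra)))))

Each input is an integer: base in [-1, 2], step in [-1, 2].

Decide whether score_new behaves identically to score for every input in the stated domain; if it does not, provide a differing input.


The two are interchangeable: min/max/abs usage differs; and local variable names differ, and every declared input agrees.
Spot check at base=0, step=1 — score: extra=0, then count=1, then ((count * -3) == (2 * extra)) is false, then a zero divisor aborts: ERROR. score_new: extra=0, then delta=1, then ((delta * -3) == (2 * extra)) is false, then a zero divisor aborts: ERROR. Both give ERROR.
Every one of the 16 inputs gives matching results.
verdict: equivalent


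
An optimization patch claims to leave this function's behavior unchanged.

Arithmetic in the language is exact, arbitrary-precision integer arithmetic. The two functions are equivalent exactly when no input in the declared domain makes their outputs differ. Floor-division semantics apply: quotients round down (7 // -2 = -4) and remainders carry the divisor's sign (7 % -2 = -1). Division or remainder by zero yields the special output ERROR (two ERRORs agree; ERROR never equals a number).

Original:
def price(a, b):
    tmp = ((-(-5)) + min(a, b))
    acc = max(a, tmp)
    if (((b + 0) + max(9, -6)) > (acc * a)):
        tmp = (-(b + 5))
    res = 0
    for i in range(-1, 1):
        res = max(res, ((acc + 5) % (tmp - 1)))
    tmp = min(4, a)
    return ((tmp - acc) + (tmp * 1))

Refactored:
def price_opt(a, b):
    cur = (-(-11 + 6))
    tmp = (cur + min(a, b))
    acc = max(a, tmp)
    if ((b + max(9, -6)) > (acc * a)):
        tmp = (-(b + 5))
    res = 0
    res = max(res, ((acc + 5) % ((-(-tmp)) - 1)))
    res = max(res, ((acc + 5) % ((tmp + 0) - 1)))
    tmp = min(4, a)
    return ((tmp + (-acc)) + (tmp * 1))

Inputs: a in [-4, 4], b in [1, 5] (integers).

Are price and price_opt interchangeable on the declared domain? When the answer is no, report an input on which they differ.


The two versions differ — the changes include local variable names differ, and min/max/abs usage differs, and loop structure differs, and constant usage differs, and arithmetic usage differs, and statement counts differ.
Spot check at a=1, b=4 — price: tmp = 6; acc = 6; (((b + 0) + max(9, -6)) > (acc * a)) -> true; tmp = -9; res = 0; [i=-1]; res = 0; [i=0]; res = 0; tmp = 1; return -4. price_opt: cur = 5; tmp = 6; acc = 6; ((b + max(9, -6)) > (acc * a)) -> true; tmp = -9; res = 0; res = 0; res = 0; tmp = 1; return -4. Both give -4.
An exhaustive pass over the 45 declared inputs shows identical outputs.
verdict: equivalent


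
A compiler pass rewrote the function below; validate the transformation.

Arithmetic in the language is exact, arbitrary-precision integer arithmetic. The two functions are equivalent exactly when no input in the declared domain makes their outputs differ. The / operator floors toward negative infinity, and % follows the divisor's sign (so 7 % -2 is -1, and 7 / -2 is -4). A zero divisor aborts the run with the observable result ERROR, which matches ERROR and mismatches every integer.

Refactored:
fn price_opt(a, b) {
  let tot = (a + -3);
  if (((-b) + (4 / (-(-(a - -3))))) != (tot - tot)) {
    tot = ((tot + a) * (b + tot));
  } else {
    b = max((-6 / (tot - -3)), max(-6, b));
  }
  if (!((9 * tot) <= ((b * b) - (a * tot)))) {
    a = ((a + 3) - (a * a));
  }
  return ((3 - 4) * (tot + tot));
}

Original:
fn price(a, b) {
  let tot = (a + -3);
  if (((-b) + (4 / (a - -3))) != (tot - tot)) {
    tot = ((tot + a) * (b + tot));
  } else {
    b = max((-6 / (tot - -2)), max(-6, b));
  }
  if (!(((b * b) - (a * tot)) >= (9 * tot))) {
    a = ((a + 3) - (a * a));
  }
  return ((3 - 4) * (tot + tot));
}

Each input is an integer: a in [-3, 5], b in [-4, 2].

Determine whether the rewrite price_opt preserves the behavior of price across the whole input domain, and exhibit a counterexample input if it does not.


a=0, b=1 yields 6 from price but ERROR from price_opt.
verdict: not equivalent; witness: a=0, b=1


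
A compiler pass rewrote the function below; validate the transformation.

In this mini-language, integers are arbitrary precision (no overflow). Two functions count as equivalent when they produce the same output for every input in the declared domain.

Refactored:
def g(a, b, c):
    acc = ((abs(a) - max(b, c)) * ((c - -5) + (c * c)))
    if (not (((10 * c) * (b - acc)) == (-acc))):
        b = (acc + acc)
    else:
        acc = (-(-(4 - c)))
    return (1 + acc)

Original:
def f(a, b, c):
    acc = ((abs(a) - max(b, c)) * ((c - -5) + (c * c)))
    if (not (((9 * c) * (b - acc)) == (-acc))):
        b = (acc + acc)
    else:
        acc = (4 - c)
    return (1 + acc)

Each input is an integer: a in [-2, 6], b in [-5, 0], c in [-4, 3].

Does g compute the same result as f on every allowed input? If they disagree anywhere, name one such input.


Although `9` became `10`, no input in the stated domain can expose it.
Spot check at a=1, b=-1, c=2 — f: acc := -11 | (not (((9 * c) * (b - acc)) == (-acc))): true | b := -22 | result -10. g: acc := -11 | (not (((10 * c) * (b - acc)) == (-acc))): true | b := -22 | result -10. Both give -10.
Every one of the 432 inputs gives matching results.
verdict: equivalent


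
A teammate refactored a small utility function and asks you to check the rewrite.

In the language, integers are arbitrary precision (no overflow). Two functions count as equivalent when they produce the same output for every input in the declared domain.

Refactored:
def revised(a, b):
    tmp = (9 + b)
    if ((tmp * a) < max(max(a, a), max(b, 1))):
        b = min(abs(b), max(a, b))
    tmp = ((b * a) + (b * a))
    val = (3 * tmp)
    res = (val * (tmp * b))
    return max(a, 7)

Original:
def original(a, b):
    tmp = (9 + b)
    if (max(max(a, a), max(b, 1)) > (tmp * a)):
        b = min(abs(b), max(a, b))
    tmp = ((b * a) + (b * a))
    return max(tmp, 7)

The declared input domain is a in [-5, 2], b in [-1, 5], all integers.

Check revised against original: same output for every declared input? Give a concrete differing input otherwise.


Evaluate both at a=-5, b=-1.
original: tmp becomes 8; next (max(max(a, a), max(b, 1)) > (tmp * a)) evaluates to true; next b becomes -1; next tmp becomes 10; next final value 10
revised: tmp becomes 8; next ((tmp * a) < max(max(a, a), max(b, 1))) evaluates to true; next b becomes -1; next tmp becomes 10; next val becomes 30; next res becomes -300; next final value 7
10 against 7: the behavior changed.
verdict: not equivalent; witness: a=-5, b=-1


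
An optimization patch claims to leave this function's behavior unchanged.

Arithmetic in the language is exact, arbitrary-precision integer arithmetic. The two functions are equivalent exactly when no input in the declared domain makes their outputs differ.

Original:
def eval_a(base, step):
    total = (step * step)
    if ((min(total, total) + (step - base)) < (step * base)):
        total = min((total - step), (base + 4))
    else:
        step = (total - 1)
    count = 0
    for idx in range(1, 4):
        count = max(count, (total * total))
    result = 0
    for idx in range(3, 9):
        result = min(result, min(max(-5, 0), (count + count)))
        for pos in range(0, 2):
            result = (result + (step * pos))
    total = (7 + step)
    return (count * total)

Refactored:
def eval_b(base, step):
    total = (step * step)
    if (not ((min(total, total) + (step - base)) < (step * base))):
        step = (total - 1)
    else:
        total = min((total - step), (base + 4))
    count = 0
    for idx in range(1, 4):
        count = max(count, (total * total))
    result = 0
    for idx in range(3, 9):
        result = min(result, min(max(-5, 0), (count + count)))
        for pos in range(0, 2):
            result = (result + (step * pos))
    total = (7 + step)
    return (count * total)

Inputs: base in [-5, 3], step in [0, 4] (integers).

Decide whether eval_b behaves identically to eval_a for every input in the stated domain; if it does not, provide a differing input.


Side by side, the visible changes include: boolean connective usage differs.
Tracing base=-2, step=4: eval_a: total becomes 16; next ((min(total, total) + (step - base)) < (step * base)) evaluates to false; next step becomes 15; next count becomes 0; next at idx=1:; next count becomes 256; next at idx=2:; next count becomes 256; next at idx=3:; next count becomes 256; next result becomes 0; next at idx=3:; next result becomes 0; next at pos=0:; next result becomes 0; next at pos=1:; next result becomes 15; next at idx=4:; next result becomes 0; next at pos=0:; next result becomes 0; next at pos=1:; next result becomes 15; next at idx=5:; next result becomes 0; next at pos=0:; next result becomes 0; next at pos=1:; next result becomes 15; next at idx=6:; next result becomes 0; next at pos=0:; next result becomes 0; next at pos=1:; next result becomes 15; next at idx=7:; next result becomes 0; next at pos=0:; next result becomes 0; next at pos=1:; next result becomes 15; next at idx=8:; next result becomes 0; next at pos=0:; next result becomes 0; next at pos=1:; next result becomes 15; next total becomes 22; next final value 5632 | eval_b: total becomes 16; next (not ((min(total, total) + (step - base)) < (step * base))) evaluates to true; next step becomes 15; next count becomes 0; next at idx=1:; next count becomes 256; next at idx=2:; next count becomes 256; next at idx=3:; next count becomes 256; next result becomes 0; next at idx=3:; next result becomes 0; next at pos=0:; next result becomes 0; next at pos=1:; next result becomes 15; next at idx=4:; next result becomes 0; next at pos=0:; next result becomes 0; next at pos=1:; next result becomes 15; next at idx=5:; next result becomes 0; next at pos=0:; next result becomes 0; next at pos=1:; next result becomes 15; next at idx=6:; next result becomes 0; next at pos=0:; next result becomes 0; next at pos=1:; next result becomes 15; next at idx=7:; next result becomes 0; next at pos=0:; next result becomes 0; next at pos=1:; next result becomes 15; next at idx=8:; next result becomes 0; next at pos=0:; next result becomes 0; next at pos=1:; next result becomes 15; next total becomes 22; next final value 5632 — matching result 5632.
An exhaustive pass over the 45 declared inputs shows identical outputs.
verdict: equivalent


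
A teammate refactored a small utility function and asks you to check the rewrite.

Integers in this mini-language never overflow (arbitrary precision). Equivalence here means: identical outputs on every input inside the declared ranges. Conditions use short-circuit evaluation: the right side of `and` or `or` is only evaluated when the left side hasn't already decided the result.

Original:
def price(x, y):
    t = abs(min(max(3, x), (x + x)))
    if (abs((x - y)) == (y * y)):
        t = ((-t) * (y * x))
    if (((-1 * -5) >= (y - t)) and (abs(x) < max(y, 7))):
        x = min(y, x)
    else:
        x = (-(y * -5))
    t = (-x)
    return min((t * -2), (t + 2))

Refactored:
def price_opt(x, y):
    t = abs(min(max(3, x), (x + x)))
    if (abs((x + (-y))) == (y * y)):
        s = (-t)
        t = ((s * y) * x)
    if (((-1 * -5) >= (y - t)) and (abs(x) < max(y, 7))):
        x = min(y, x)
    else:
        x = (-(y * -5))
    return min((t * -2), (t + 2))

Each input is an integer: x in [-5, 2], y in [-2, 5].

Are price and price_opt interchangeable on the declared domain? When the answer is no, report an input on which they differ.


Not equivalent: x=-5, y=-2 separates them (-10 vs -20).
price: t := 10 | (abs((x - y)) == (y * y)): false | (((-1 * -5) >= (y - t)) and (abs(x) < max(y, 7))): true | x := -5 | t := 5 | result -10
price_opt: t := 10 | (abs((x + (-y))) == (y * y)): false | (((-1 * -5) >= (y - t)) and (abs(x) < max(y, 7))): true | x := -5 | result -20
verdict: not equivalent; witness: x=-5, y=-2


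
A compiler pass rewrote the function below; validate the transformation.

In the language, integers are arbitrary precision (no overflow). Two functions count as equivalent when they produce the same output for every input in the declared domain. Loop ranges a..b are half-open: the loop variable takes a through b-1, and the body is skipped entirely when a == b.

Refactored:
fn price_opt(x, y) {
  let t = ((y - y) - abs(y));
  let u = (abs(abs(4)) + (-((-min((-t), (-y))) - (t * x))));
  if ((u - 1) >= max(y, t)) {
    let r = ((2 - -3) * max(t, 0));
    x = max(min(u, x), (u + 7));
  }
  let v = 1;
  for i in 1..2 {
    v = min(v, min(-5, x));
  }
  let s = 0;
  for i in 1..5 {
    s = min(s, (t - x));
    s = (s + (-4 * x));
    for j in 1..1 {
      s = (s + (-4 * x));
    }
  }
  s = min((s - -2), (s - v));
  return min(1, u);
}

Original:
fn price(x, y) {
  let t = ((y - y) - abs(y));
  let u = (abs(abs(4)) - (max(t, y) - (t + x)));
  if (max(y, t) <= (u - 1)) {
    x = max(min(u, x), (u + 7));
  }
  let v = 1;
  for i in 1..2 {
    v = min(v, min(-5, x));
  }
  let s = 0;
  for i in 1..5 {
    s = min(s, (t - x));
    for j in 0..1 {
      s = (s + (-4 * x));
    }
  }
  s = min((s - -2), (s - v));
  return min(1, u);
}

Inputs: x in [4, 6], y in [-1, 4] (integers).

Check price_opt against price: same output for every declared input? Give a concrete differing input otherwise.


Evaluate both at x=4, y=1.
price: t := -1 | u := 6 | (max(y, t) <= (u - 1)): true | x := 13 | v := 1 | iter i=1: | v := -5 | s := 0 | iter i=1: | s := -14 | iter j=0: | s := -66 | iter i=2: | s := -66 | iter j=0: | s := -118 | iter i=3: | s := -118 | iter j=0: | s := -170 | iter i=4: | s := -170 | iter j=0: | s := -222 | s := -220 | result 1
price_opt: t := -1 | u := -1 | ((u - 1) >= max(y, t)): false | v := 1 | iter i=1: | v := -5 | s := 0 | iter i=1: | s := -5 | s := -21 | loop over j: empty range | iter i=2: | s := -21 | s := -37 | loop over j: empty range | iter i=3: | s := -37 | s := -53 | loop over j: empty range | iter i=4: | s := -53 | s := -69 | loop over j: empty range | s := -67 | result -1
1 vs -1 — the two versions disagree here.
verdict: not equivalent; witness: x=4, y=1


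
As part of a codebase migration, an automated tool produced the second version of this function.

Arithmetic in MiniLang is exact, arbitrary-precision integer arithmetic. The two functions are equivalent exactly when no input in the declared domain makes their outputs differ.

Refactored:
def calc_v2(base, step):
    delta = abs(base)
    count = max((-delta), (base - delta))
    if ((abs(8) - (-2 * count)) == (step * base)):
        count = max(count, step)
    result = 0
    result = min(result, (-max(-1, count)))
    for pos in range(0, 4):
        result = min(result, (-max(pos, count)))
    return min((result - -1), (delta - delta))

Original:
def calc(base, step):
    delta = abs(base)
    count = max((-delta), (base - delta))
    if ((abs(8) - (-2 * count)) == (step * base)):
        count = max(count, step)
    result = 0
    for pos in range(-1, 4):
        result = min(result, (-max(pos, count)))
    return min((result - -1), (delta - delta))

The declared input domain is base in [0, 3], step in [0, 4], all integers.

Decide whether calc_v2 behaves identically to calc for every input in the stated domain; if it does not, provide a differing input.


The two are interchangeable: min/max/abs usage differs; and constant usage differs; and statement counts differ; and loop structure differs, and every declared input agrees.
Spot check at base=2, step=2 — calc: delta = 2; count = 0; ((abs(8) - (-2 * count)) == (step * base)) -> false; result = 0; [pos=-1]; result = 0; [pos=0]; result = 0; [pos=1]; result = -1; [pos=2]; result = -2; [pos=3]; result = -3; return -2. calc_v2: delta = 2; count = 0; ((abs(8) - (-2 * count)) == (step * base)) -> false; result = 0; result = 0; [pos=0]; result = 0; [pos=1]; result = -1; [pos=2]; result = -2; [pos=3]; result = -3; return -2. Both give -2.
An exhaustive pass over the 20 declared inputs shows identical outputs.
verdict: equivalent


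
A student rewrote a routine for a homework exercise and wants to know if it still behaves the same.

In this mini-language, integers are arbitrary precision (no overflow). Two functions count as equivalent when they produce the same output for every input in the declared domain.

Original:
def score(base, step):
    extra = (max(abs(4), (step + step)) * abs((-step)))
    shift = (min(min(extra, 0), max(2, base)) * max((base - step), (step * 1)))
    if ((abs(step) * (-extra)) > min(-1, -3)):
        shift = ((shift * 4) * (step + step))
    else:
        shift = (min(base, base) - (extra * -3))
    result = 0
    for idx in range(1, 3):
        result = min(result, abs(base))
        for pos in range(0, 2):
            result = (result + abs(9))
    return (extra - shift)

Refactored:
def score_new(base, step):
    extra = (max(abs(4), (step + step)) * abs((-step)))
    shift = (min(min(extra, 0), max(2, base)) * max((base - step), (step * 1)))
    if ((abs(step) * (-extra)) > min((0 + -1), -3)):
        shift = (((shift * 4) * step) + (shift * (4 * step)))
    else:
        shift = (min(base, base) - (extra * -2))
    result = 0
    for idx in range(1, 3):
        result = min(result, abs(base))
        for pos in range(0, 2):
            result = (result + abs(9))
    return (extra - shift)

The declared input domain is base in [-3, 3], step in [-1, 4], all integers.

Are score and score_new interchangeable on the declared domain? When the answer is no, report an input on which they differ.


Input base=-3, step=-1: -5 from score versus -1 from score_new.
verdict: not equivalent; witness: base=-3, step=-1


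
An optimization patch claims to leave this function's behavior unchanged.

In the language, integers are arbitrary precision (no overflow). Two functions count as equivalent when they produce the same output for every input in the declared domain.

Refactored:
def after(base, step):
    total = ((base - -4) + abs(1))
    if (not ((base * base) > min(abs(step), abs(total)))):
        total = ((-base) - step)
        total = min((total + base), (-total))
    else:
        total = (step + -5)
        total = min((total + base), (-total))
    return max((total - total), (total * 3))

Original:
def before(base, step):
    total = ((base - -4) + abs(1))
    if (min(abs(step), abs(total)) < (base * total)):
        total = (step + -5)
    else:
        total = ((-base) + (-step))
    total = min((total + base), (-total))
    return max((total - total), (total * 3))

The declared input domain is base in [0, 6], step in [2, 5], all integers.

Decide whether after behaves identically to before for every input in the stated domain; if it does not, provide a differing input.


Take base=2, step=4.
before: total=7, then (min(abs(step), abs(total)) < (base * total)) is true, then total=-1, then total=1, then returns 3
after: total=7, then (not ((base * base) > min(abs(step), abs(total)))) is true, then total=-6, then total=-4, then returns 0
3 and 0 differ, so these are not the same function on this domain.
verdict: not equivalent; witness: base=2, step=4


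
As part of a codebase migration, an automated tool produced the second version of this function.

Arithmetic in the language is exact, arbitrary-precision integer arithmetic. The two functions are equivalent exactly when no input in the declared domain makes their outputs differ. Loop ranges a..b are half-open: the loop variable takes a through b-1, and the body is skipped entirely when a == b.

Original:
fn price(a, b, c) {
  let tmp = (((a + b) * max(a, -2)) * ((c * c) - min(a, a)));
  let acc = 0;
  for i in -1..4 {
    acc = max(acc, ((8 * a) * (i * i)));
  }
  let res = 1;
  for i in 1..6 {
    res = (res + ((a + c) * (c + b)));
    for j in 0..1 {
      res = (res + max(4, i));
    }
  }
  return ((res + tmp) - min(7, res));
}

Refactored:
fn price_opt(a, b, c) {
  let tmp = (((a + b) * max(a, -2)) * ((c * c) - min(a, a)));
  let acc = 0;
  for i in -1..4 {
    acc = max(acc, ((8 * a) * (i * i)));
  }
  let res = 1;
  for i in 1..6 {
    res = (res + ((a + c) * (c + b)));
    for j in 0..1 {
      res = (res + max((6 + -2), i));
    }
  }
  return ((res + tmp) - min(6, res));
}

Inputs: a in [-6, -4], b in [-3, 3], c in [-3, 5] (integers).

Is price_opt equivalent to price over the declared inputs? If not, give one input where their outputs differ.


Take a=-6, b=-3, c=-3.
price: tmp becomes 270; next acc becomes 0; next at i=-1:; next acc becomes 0; next at i=0:; next acc becomes 0; next at i=1:; next acc becomes 0; next at i=2:; next acc becomes 0; next at i=3:; next acc becomes 0; next res becomes 1; next at i=1:; next res becomes 55; next at j=0:; next res becomes 59; next at i=2:; next res becomes 113; next at j=0:; next res becomes 117; next at i=3:; next res becomes 171; next at j=0:; next res becomes 175; next at i=4:; next res becomes 229; next at j=0:; next res becomes 233; next at i=5:; next res becomes 287; next at j=0:; next res becomes 292; next final value 555
price_opt: tmp becomes 270; next acc becomes 0; next at i=-1:; next acc becomes 0; next at i=0:; next acc becomes 0; next at i=1:; next acc becomes 0; next at i=2:; next acc becomes 0; next at i=3:; next acc becomes 0; next res becomes 1; next at i=1:; next res becomes 55; next at j=0:; next res becomes 59; next at i=2:; next res becomes 113; next at j=0:; next res becomes 117; next at i=3:; next res becomes 171; next at j=0:; next res becomes 175; next at i=4:; next res becomes 229; next at j=0:; next res becomes 233; next at i=5:; next res becomes 287; next at j=0:; next res becomes 292; next final value 556
555 and 556 differ, so these are not the same function on this domain.
verdict: not equivalent; witness: a=-6, b=-3, c=-3


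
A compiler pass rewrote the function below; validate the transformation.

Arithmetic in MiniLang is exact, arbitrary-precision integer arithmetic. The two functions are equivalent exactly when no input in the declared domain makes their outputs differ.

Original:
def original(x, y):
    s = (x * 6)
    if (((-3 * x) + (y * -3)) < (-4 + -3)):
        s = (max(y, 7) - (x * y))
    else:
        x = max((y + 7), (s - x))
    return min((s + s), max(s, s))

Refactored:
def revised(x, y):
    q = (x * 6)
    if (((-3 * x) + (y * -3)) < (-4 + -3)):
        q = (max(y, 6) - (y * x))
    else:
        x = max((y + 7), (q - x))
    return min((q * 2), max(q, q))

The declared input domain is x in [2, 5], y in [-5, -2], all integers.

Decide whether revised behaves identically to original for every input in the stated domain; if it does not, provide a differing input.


At x=5, y=-2: original gives 17, revised gives 16.
verdict: not equivalent; witness: x=5, y=-2


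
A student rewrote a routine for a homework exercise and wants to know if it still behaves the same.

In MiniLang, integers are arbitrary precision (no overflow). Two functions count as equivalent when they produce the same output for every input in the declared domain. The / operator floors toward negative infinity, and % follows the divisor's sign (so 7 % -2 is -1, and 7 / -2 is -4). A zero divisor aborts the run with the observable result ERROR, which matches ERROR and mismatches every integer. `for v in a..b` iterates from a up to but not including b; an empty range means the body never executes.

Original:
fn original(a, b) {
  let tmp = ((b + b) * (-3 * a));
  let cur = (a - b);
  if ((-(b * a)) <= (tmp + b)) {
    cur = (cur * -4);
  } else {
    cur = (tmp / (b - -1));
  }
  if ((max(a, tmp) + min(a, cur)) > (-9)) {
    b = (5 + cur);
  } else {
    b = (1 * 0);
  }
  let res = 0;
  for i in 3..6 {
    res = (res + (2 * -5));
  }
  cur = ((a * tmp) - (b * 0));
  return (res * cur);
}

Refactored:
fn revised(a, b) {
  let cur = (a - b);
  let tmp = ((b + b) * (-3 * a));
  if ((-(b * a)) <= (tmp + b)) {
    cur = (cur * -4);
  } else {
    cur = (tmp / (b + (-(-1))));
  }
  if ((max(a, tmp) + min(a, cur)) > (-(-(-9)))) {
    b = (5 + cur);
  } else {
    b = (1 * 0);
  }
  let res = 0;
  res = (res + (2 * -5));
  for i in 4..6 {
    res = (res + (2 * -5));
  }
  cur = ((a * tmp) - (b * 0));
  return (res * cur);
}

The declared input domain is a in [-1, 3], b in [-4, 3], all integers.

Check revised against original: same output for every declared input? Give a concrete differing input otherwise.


Behavior is preserved: although loop structure differs, plus constant usage differs, plus arithmetic usage differs, plus statement counts differ, the outputs never diverge.
Spot check at a=1, b=1 — original: tmp=-6, then cur=0, then ((-(b * a)) <= (tmp + b)) is false, then cur=-3, then ((max(a, tmp) + min(a, cur)) > (-9)) is true, then b=2, then res=0, then (i=3), then res=-10, then (i=4), then res=-20, then (i=5), then res=-30, then cur=-6, then returns 180. revised: cur=0, then tmp=-6, then ((-(b * a)) <= (tmp + b)) is false, then cur=-3, then ((max(a, tmp) + min(a, cur)) > (-(-(-9)))) is true, then b=2, then res=0, then res=-10, then (i=4), then res=-20, then (i=5), then res=-30, then cur=-6, then returns 180. Both give 180.
An exhaustive pass over the 40 declared inputs shows identical outputs.
verdict: equivalent


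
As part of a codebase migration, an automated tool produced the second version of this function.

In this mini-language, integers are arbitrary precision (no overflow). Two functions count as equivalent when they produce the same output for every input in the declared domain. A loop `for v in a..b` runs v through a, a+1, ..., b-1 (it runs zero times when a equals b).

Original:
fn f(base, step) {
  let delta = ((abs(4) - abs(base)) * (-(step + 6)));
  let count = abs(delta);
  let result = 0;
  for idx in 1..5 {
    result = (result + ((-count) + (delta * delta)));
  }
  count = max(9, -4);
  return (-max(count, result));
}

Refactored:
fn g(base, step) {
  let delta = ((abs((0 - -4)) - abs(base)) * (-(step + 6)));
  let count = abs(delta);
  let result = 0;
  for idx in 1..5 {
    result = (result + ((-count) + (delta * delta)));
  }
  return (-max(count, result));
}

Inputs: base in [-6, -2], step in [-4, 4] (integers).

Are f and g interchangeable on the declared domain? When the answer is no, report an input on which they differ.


Run the pair on base=-5, step=-4.
f: delta := 2 | count := 2 | result := 0 | iter idx=1: | result := 2 | iter idx=2: | result := 4 | iter idx=3: | result := 6 | iter idx=4: | result := 8 | count := 9 | result -9
g: delta := 2 | count := 2 | result := 0 | iter idx=1: | result := 2 | iter idx=2: | result := 4 | iter idx=3: | result := 6 | iter idx=4: | result := 8 | result -8
-9 against -8: the behavior changed.
verdict: not equivalent; witness: base=-5, step=-4


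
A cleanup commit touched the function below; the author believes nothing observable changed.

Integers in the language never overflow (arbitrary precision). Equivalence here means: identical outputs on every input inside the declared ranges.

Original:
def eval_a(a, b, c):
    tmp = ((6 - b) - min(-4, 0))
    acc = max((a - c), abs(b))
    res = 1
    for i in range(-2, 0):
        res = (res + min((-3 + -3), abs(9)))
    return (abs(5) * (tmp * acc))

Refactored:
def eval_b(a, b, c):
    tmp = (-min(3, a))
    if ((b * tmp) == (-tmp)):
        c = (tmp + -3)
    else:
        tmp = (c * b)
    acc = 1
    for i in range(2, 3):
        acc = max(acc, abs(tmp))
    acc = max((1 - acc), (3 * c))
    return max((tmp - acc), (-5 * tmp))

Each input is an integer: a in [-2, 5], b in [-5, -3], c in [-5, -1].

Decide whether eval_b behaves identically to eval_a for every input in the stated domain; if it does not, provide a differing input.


There is a counterexample at a=-2, b=-5, c=-5: 375 on one side, 40 on the other.
eval_a: tmp becomes 15; next acc becomes 5; next res becomes 1; next at i=-2:; next res becomes -5; next at i=-1:; next res becomes -11; next final value 375
eval_b: tmp becomes 2; next ((b * tmp) == (-tmp)) evaluates to false; next tmp becomes 25; next acc becomes 1; next at i=2:; next acc becomes 25; next acc becomes -15; next final value 40
verdict: not equivalent; witness: a=-2, b=-5, c=-5


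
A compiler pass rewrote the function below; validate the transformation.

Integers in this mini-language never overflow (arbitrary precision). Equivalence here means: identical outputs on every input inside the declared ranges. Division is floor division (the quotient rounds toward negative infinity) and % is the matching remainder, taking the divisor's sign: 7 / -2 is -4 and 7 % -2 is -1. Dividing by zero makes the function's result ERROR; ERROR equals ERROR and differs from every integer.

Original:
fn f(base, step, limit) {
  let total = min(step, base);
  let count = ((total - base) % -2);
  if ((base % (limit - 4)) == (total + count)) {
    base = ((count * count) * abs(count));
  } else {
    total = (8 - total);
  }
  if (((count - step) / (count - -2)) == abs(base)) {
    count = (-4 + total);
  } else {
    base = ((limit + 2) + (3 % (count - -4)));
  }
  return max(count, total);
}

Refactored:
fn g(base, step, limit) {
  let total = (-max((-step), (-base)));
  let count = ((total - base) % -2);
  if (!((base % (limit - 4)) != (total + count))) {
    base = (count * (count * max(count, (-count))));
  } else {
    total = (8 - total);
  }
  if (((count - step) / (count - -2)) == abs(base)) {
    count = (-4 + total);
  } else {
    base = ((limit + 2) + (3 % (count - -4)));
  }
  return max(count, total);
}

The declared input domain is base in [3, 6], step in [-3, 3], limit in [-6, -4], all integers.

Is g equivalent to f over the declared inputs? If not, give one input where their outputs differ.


This is a faithful refactor — boolean connective usage differs; comparison usage differs; min/max/abs usage differs, but the computed results match everywhere.
Spot check at base=3, step=0, limit=-4 — f: total becomes 0; next count becomes -1; next ((base % (limit - 4)) == (total + count)) evaluates to false; next total becomes 8; next (((count - step) / (count - -2)) == abs(base)) evaluates to false; next base becomes -2; next final value 8. g: total becomes 0; next count becomes -1; next (!((base % (limit - 4)) != (total + count))) evaluates to false; next total becomes 8; next (((count - step) / (count - -2)) == abs(base)) evaluates to false; next base becomes -2; next final value 8. Both give 8.
An exhaustive pass over the 84 declared inputs shows identical outputs.
verdict: equivalent


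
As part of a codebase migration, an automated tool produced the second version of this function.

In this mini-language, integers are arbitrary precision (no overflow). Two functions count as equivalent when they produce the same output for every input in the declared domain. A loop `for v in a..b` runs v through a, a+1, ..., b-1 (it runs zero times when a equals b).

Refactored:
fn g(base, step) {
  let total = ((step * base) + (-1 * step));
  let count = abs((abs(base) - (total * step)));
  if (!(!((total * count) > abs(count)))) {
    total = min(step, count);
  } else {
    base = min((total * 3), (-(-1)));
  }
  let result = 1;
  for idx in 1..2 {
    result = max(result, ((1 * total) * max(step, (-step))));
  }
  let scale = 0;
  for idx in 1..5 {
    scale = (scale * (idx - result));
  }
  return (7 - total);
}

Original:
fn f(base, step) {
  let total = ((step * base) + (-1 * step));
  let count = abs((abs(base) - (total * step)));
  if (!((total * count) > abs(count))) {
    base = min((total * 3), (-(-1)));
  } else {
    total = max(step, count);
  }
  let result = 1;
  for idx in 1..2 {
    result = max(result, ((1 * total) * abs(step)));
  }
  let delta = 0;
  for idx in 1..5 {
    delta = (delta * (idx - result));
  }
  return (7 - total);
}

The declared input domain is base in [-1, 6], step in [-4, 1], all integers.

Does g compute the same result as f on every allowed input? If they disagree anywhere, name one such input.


Not equivalent: base=-1, step=-4 separates them (-26 vs 11).
f: total=8, then count=33, then (!((total * count) > abs(count))) is false, then total=33, then result=1, then (idx=1), then result=132, then delta=0, then (idx=1), then delta=0, then (idx=2), then delta=0, then (idx=3), then delta=0, then (idx=4), then delta=0, then returns -26
g: total=8, then count=33, then (!(!((total * count) > abs(count)))) is true, then total=-4, then result=1, then (idx=1), then result=1, then scale=0, then (idx=1), then scale=0, then (idx=2), then scale=0, then (idx=3), then scale=0, then (idx=4), then scale=0, then returns 11
verdict: not equivalent; witness: base=-1, step=-4


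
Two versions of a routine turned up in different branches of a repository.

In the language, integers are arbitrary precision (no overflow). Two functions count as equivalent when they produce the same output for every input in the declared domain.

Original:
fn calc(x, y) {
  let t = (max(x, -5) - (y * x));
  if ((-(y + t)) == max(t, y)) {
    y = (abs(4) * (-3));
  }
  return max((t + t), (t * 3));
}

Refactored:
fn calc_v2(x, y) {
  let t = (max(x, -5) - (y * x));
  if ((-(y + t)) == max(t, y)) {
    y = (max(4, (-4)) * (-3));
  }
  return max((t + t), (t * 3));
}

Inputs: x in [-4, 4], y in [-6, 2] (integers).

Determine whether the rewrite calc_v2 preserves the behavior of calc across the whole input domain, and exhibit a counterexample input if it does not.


Comparing the listings, the differences include: min/max/abs usage differs, and constant usage differs.
One worked example (x=4, y=0) — calc: t := 4 | ((-(y + t)) == max(t, y)): false | result 12; calc_v2: t := 4 | ((-(y + t)) == max(t, y)): false | result 12; agreement on 12.
Every one of the 81 inputs gives matching results.
verdict: equivalent
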